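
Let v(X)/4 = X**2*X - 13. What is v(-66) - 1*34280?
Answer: -1184316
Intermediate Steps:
v(X) = -52 + 4*X**3 (v(X) = 4*(X**2*X - 13) = 4*(X**3 - 13) = 4*(-13 + X**3) = -52 + 4*X**3)
v(-66) - 1*34280 = (-52 + 4*(-66)**3) - 1*34280 = (-52 + 4*(-287496)) - 34280 = (-52 - 1149984) - 34280 = -1150036 - 34280 = -1184316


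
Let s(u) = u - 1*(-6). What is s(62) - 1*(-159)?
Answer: 227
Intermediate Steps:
s(u) = 6 + u (s(u) = u + 6 = 6 + u)
s(62) - 1*(-159) = (6 + 62) - 1*(-159) = 68 + 159 = 227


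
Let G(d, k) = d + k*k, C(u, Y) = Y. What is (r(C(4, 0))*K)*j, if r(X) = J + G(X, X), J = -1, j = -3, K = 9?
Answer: 27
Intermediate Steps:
G(d, k) = d + k²
r(X) = -1 + X + X² (r(X) = -1 + (X + X²) = -1 + X + X²)
(r(C(4, 0))*K)*j = ((-1 + 0 + 0²)*9)*(-3) = ((-1 + 0 + 0)*9)*(-3) = -1*9*(-3) = -9*(-3) = 27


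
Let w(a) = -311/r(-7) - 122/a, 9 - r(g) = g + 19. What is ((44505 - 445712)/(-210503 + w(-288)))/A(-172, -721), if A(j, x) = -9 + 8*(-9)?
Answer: -6419312/272676987 ≈ -0.023542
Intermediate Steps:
r(g) = -10 - g (r(g) = 9 - (g + 19) = 9 - (19 + g) = 9 + (-19 - g) = -10 - g)
w(a) = 311/3 - 122/a (w(a) = -311/(-10 - 1*(-7)) - 122/a = -311/(-10 + 7) - 122/a = -311/(-3) - 122/a = -311*(-⅓) - 122/a = 311/3 - 122/a)
A(j, x) = -81 (A(j, x) = -9 - 72 = -81)
((44505 - 445712)/(-210503 + w(-288)))/A(-172, -721) = ((44505 - 445712)/(-210503 + (311/3 - 122/(-288))))/(-81) = -401207/(-210503 + (311/3 - 122*(-1/288)))*(-1/81) = -401207/(-210503 + (311/3 + 61/144))*(-1/81) = -401207/(-210503 + 14989/144)*(-1/81) = -401207/(-30297443/144)*(-1/81) = -401207*(-144/30297443)*(-1/81) = (57773808/30297443)*(-1/81) = -6419312/272676987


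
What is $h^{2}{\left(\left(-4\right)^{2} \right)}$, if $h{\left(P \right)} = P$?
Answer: $256$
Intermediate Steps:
$h^{2}{\left(\left(-4\right)^{2} \right)} = \left(\left(-4\right)^{2}\right)^{2} = 16^{2} = 256$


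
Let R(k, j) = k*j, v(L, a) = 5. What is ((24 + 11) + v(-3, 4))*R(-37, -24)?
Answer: 35520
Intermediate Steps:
R(k, j) = j*k
((24 + 11) + v(-3, 4))*R(-37, -24) = ((24 + 11) + 5)*(-24*(-37)) = (35 + 5)*888 = 40*888 = 35520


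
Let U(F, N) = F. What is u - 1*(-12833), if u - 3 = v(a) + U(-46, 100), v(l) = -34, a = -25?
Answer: 12756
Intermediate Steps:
u = -77 (u = 3 + (-34 - 46) = 3 - 80 = -77)
u - 1*(-12833) = -77 - 1*(-12833) = -77 + 12833 = 12756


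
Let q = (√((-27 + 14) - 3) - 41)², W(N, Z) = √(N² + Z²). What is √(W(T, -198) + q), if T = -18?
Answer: √(1665 - 328*I + 18*√122) ≈ 43.337 - 3.7843*I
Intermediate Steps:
q = (-41 + 4*I)² (q = (√(-13 - 3) - 41)² = (√(-16) - 41)² = (4*I - 41)² = (-41 + 4*I)² ≈ 1665.0 - 328.0*I)
√(W(T, -198) + q) = √(√((-18)² + (-198)²) + (1665 - 328*I)) = √(√(324 + 39204) + (1665 - 328*I)) = √(√39528 + (1665 - 328*I)) = √(18*√122 + (1665 - 328*I)) = √(1665 - 328*I + 18*√122)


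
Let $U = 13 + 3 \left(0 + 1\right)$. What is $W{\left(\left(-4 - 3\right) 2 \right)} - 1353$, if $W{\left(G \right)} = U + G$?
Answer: $-1351$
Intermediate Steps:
$U = 16$ ($U = 13 + 3 \cdot 1 = 13 + 3 = 16$)
$W{\left(G \right)} = 16 + G$
$W{\left(\left(-4 - 3\right) 2 \right)} - 1353 = \left(16 + \left(-4 - 3\right) 2\right) - 1353 = \left(16 - 14\right) - 1353 = 2 - 1353 = -1351$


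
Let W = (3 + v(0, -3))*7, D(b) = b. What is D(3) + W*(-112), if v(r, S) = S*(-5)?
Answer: -14109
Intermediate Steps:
v(r, S) = -5*S
W = 126 (W = (3 - 5*(-3))*7 = (3 + 15)*7 = 18*7 = 126)
D(3) + W*(-112) = 3 + 126*(-112) = 3 - 14112 = -14109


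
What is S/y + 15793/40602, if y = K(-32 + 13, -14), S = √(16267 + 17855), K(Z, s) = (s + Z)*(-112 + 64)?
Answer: 15793/40602 + √282/144 ≈ 0.50559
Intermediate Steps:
K(Z, s) = -48*Z - 48*s (K(Z, s) = (Z + s)*(-48) = -48*Z - 48*s)
S = 11*√282 (S = √34122 = 11*√282 ≈ 184.72)
y = 1584 (y = -48*(-32 + 13) - 48*(-14) = -48*(-19) + 672 = 912 + 672 = 1584)
S/y + 15793/40602 = (11*√282)/1584 + 15793/40602 = (11*√282)*(1/1584) + 15793*(1/40602) = √282/144 + 15793/40602 = 15793/40602 + √282/144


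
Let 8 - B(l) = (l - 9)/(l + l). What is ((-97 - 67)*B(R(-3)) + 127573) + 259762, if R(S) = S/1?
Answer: 386351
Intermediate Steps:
R(S) = S (R(S) = S*1 = S)
B(l) = 8 - (-9 + l)/(2*l) (B(l) = 8 - (l - 9)/(l + l) = 8 - (-9 + l)/(2*l))
((-97 - 67)*B(R(-3)) + 127573) + 259762 = ((-97 - 67)*((3/2)*(3 + 5*(-3))/(-3)) + 127573) + 259762 = (-246*(-1)*(3 - 15)/3 + 127573) + 259762 = (-246*(-1)*(-12)/3 + 127573) + 259762 = (-164*6 + 127573) + 259762 = (-984 + 127573) + 259762 = 126589 + 259762 = 386351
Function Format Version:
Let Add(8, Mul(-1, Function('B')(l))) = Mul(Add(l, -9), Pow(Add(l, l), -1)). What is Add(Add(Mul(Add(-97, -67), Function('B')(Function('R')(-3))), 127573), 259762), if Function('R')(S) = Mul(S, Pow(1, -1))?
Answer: 386351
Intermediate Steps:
Function('R')(S) = S (Function('R')(S) = Mul(S, 1) = S)
Function('B')(l) = Add(8, Mul(Rational(-1, 2), Pow(l, -1), Add(-9, l))) (Function('B')(l) = Add(8, Mul(-1, Mul(Add(l, -9), Pow(Add(l, l), -1)))) = Add(8, Mul(-1, Mul(Add(-9, l), Pow(Mul(2, l), -1)))) = Add(8, Mul(-1, Mul(Add(-9, l), Mul(Rational(1, 2), Pow(l, -1))))) = Add(8, Mul(-1, Mul(Rational(1, 2), Pow(l, -1), Add(-9, l)))) = Add(8, Mul(Rational(-1, 2), Pow(l, -1), Add(-9, l))))
Add(Add(Mul(Add(-97, -67), Function('B')(Function('R')(-3))), 127573), 259762) = Add(Add(Mul(Add(-97, -67), Mul(Rational(3, 2), Pow(-3, -1), Add(3, Mul(5, -3)))), 127573), 259762) = Add(Add(Mul(-164, Mul(Rational(3, 2), Rational(-1, 3), Add(3, -15))), 127573), 259762) = Add(Add(Mul(-164, Mul(Rational(3, 2), Rational(-1, 3), -12)), 127573), 259762) = Add(Add(Mul(-164, 6), 127573), 259762) = Add(Add(-984, 127573), 259762) = Add(126589, 259762) = 386351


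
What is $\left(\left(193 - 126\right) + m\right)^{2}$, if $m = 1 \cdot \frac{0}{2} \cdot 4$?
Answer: $4489$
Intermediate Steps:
$m = 0$ ($m = 1 \cdot 0 \cdot \frac{1}{2} \cdot 4 = 1 \cdot 0 \cdot 4 = 0 \cdot 4 = 0$)
$\left(\left(193 - 126\right) + m\right)^{2} = \left(\left(193 - 126\right) + 0\right)^{2} = \left(67 + 0\right)^{2} = 67^{2} = 4489$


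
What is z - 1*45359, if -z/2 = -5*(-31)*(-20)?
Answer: -39159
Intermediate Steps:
z = 6200 (z = -2*(-5*(-31))*(-20) = -310*(-20) = -2*(-3100) = 6200)
z - 1*45359 = 6200 - 1*45359 = 6200 - 45359 = -39159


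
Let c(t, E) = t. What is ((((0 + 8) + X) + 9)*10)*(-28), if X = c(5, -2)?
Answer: -6160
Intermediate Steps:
X = 5
((((0 + 8) + X) + 9)*10)*(-28) = ((((0 + 8) + 5) + 9)*10)*(-28) = (((8 + 5) + 9)*10)*(-28) = ((13 + 9)*10)*(-28) = (22*10)*(-28) = 220*(-28) = -6160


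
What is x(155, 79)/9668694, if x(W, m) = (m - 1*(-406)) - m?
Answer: 29/690621 ≈ 4.1991e-5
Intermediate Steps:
x(W, m) = 406 (x(W, m) = (m + 406) - m = (406 + m) - m = 406)
x(155, 79)/9668694 = 406/9668694 = 406*(1/9668694) = 29/690621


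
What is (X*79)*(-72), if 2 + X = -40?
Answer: 238896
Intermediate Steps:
X = -42 (X = -2 - 40 = -42)
(X*79)*(-72) = -42*79*(-72) = -3318*(-72) = 238896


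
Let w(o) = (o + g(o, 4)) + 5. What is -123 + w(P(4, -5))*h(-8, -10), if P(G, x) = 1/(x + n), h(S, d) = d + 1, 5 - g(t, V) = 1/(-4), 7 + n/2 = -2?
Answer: -19767/92 ≈ -214.86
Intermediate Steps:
n = -18 (n = -14 + 2*(-2) = -14 - 4 = -18)
g(t, V) = 21/4 (g(t, V) = 5 - 1/(-4) = 5 - (-1)/4 = 5 - 1*(-1/4) = 5 + 1/4 = 21/4)
h(S, d) = 1 + d
P(G, x) = 1/(-18 + x) (P(G, x) = 1/(x - 18) = 1/(-18 + x))
w(o) = 41/4 + o (w(o) = (o + 21/4) + 5 = (21/4 + o) + 5 = 41/4 + o)
-123 + w(P(4, -5))*h(-8, -10) = -123 + (41/4 + 1/(-18 - 5))*(1 - 10) = -123 + (41/4 + 1/(-23))*(-9) = -123 + (41/4 - 1/23)*(-9) = -123 + (939/92)*(-9) = -123 - 8451/92 = -19767/92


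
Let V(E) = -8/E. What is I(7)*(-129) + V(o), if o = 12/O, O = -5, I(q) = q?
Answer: -2699/3 ≈ -899.67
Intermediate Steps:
o = -12/5 (o = 12/(-5) = 12*(-1/5) = -12/5 ≈ -2.4000)
I(7)*(-129) + V(o) = 7*(-129) - 8/(-12/5) = -903 - 8*(-5/12) = -903 + 10/3 = -2699/3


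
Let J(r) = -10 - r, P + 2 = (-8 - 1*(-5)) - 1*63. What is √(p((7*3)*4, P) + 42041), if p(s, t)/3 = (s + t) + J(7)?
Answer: √42038 ≈ 205.03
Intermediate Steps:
P = -68 (P = -2 + ((-8 - 1*(-5)) - 1*63) = -2 + ((-8 + 5) - 63) = -2 + (-3 - 63) = -2 - 66 = -68)
p(s, t) = -51 + 3*s + 3*t (p(s, t) = 3*((s + t) + (-10 - 1*7)) = 3*((s + t) + (-10 - 7)) = 3*((s + t) - 17) = 3*(-17 + s + t) = -51 + 3*s + 3*t)
√(p((7*3)*4, P) + 42041) = √((-51 + 3*((7*3)*4) + 3*(-68)) + 42041) = √((-51 + 3*(21*4) - 204) + 42041) = √((-51 + 3*84 - 204) + 42041) = √((-51 + 252 - 204) + 42041) = √(-3 + 42041) = √42038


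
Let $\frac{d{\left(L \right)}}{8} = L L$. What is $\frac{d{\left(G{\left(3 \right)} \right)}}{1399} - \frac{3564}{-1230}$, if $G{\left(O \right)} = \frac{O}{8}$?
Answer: $\frac{6649893}{2294360} \approx 2.8984$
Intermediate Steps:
$G{\left(O \right)} = \frac{O}{8}$ ($G{\left(O \right)} = O \frac{1}{8} = \frac{O}{8}$)
$d{\left(L \right)} = 8 L^{2}$ ($d{\left(L \right)} = 8 L L = 8 L^{2}$)
$\frac{d{\left(G{\left(3 \right)} \right)}}{1399} - \frac{3564}{-1230} = \frac{8 \left(\frac{1}{8} \cdot 3\right)^{2}}{1399} - \frac{3564}{-1230} = 8 \left(\frac{3}{8}\right)^{2} \cdot \frac{1}{1399} - - \frac{594}{205} = 8 \cdot \frac{9}{64} \cdot \frac{1}{1399} + \frac{594}{205} = \frac{9}{8} \cdot \frac{1}{1399} + \frac{594}{205} = \frac{9}{11192} + \frac{594}{205} = \frac{6649893}{2294360}$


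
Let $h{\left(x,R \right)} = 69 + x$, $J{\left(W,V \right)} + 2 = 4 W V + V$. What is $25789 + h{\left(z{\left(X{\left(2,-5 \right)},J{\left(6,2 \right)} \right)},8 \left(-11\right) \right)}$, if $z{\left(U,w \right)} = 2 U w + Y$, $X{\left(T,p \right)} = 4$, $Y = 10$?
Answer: $26252$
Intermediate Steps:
$J{\left(W,V \right)} = -2 + V + 4 V W$ ($J{\left(W,V \right)} = -2 + \left(4 W V + V\right) = -2 + \left(4 V W + V\right) = -2 + \left(V + 4 V W\right) = -2 + V + 4 V W$)
$z{\left(U,w \right)} = 10 + 2 U w$ ($z{\left(U,w \right)} = 2 U w + 10 = 10 + 2 U w$)
$25789 + h{\left(z{\left(X{\left(2,-5 \right)},J{\left(6,2 \right)} \right)},8 \left(-11\right) \right)} = 25789 + \left(69 + \left(10 + 2 \cdot 4 \left(-2 + 2 + 4 \cdot 2 \cdot 6\right)\right)\right) = 25789 + \left(69 + \left(10 + 2 \cdot 4 \left(-2 + 2 + 48\right)\right)\right) = 25789 + \left(69 + \left(10 + 2 \cdot 4 \cdot 48\right)\right) = 25789 + \left(69 + \left(10 + 384\right)\right) = 25789 + \left(69 + 394\right) = 25789 + 463 = 26252$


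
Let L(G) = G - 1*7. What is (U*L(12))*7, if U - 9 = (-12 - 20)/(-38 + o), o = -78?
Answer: 9415/29 ≈ 324.66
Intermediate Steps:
U = 269/29 (U = 9 + (-12 - 20)/(-38 - 78) = 9 - 32/(-116) = 9 - 32*(-1/116) = 9 + 8/29 = 269/29 ≈ 9.2759)
L(G) = -7 + G (L(G) = G - 7 = -7 + G)
(U*L(12))*7 = (269*(-7 + 12)/29)*7 = ((269/29)*5)*7 = (1345/29)*7 = 9415/29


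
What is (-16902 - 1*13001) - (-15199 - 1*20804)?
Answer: 6100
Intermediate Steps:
(-16902 - 1*13001) - (-15199 - 1*20804) = (-16902 - 13001) - (-15199 - 20804) = -29903 - 1*(-36003) = -29903 + 36003 = 6100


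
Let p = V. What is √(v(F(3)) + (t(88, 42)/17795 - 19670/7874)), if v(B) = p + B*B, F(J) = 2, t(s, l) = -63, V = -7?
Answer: I*√27003410185177915/70058915 ≈ 2.3456*I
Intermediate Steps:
p = -7
v(B) = -7 + B² (v(B) = -7 + B*B = -7 + B²)
√(v(F(3)) + (t(88, 42)/17795 - 19670/7874)) = √((-7 + 2²) + (-63/17795 - 19670/7874)) = √((-7 + 4) + (-63*1/17795 - 19670*1/7874)) = √(-3 + (-63/17795 - 9835/3937)) = √(-3 - 175261856/70058915) = √(-385438601/70058915) = I*√27003410185177915/70058915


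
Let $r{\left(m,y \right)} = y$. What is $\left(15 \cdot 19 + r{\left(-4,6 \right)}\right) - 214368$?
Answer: $-214077$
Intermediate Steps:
$\left(15 \cdot 19 + r{\left(-4,6 \right)}\right) - 214368 = \left(15 \cdot 19 + 6\right) - 214368 = \left(285 + 6\right) - 214368 = 291 - 214368 = -214077$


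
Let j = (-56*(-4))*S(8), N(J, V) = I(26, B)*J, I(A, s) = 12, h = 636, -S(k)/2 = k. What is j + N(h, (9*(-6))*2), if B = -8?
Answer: 4048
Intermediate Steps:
S(k) = -2*k
N(J, V) = 12*J
j = -3584 (j = (-56*(-4))*(-2*8) = 224*(-16) = -3584)
j + N(h, (9*(-6))*2) = -3584 + 12*636 = -3584 + 7632 = 4048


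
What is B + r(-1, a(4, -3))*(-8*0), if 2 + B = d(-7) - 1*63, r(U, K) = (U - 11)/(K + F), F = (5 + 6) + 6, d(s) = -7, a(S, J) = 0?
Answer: -72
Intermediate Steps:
F = 17 (F = 11 + 6 = 17)
r(U, K) = (-11 + U)/(17 + K) (r(U, K) = (U - 11)/(K + 17) = (-11 + U)/(17 + K))
B = -72 (B = -2 + (-7 - 1*63) = -2 + (-7 - 63) = -2 - 70 = -72)
B + r(-1, a(4, -3))*(-8*0) = -72 + ((-11 - 1)/(17 + 0))*(-8*0) = -72 + (-12/17)*0 = -72 + ((1/17)*(-12))*0 = -72 - 12/17*0 = -72 + 0 = -72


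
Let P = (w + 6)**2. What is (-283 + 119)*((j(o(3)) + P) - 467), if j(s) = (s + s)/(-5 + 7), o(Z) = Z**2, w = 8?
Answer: 42968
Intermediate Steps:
P = 196 (P = (8 + 6)**2 = 14**2 = 196)
j(s) = s (j(s) = (2*s)/2 = (2*s)*(1/2) = s)
(-283 + 119)*((j(o(3)) + P) - 467) = (-283 + 119)*((3**2 + 196) - 467) = -164*((9 + 196) - 467) = -164*(205 - 467) = -164*(-262) = 42968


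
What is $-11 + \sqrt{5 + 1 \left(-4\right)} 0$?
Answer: $-11$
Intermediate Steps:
$-11 + \sqrt{5 + 1 \left(-4\right)} 0 = -11 + \sqrt{5 - 4} \cdot 0 = -11 + \sqrt{1} \cdot 0 = -11 + 1 \cdot 0 = -11 + 0 = -11$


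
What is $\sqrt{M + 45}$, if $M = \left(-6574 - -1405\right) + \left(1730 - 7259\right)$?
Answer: $i \sqrt{10653} \approx 103.21 i$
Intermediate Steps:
$M = -10698$ ($M = \left(-6574 + 1405\right) + \left(1730 - 7259\right) = -5169 - 5529 = -10698$)
$\sqrt{M + 45} = \sqrt{-10698 + 45} = \sqrt{-10653} = i \sqrt{10653}$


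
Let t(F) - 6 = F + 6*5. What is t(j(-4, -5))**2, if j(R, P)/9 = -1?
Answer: 729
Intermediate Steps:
j(R, P) = -9 (j(R, P) = 9*(-1) = -9)
t(F) = 36 + F (t(F) = 6 + (F + 6*5) = 6 + (F + 30) = 6 + (30 + F) = 36 + F)
t(j(-4, -5))**2 = (36 - 9)**2 = 27**2 = 729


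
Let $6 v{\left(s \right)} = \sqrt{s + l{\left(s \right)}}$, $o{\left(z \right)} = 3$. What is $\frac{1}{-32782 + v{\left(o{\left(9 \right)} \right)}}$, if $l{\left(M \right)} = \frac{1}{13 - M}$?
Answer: $- \frac{11801520}{386877428609} - \frac{6 \sqrt{310}}{386877428609} \approx -3.0505 \cdot 10^{-5}$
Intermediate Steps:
$v{\left(s \right)} = \frac{\sqrt{s - \frac{1}{-13 + s}}}{6}$
$\frac{1}{-32782 + v{\left(o{\left(9 \right)} \right)}} = \frac{1}{-32782 + \frac{\sqrt{\frac{-1 + 3 \left(-13 + 3\right)}{-13 + 3}}}{6}} = \frac{1}{-32782 + \frac{\sqrt{\frac{-1 + 3 \left(-10\right)}{-10}}}{6}} = \frac{1}{-32782 + \frac{\sqrt{- \frac{-1 - 30}{10}}}{6}} = \frac{1}{-32782 + \frac{\sqrt{\left(- \frac{1}{10}\right) \left(-31\right)}}{6}} = \frac{1}{-32782 + \frac{\sqrt{\frac{31}{10}}}{6}} = \frac{1}{-32782 + \frac{\frac{1}{10} \sqrt{310}}{6}} = \frac{1}{-32782 + \frac{\sqrt{310}}{60}}$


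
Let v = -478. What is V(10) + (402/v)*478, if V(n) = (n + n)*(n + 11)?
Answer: 18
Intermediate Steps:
V(n) = 2*n*(11 + n) (V(n) = (2*n)*(11 + n) = 2*n*(11 + n))
V(10) + (402/v)*478 = 2*10*(11 + 10) + (402/(-478))*478 = 2*10*21 + (402*(-1/478))*478 = 420 - 201/239*478 = 420 - 402 = 18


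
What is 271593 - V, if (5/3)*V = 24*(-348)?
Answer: 1383021/5 ≈ 2.7660e+5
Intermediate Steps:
V = -25056/5 (V = 3*(24*(-348))/5 = (3/5)*(-8352) = -25056/5 ≈ -5011.2)
271593 - V = 271593 - 1*(-25056/5) = 271593 + 25056/5 = 1383021/5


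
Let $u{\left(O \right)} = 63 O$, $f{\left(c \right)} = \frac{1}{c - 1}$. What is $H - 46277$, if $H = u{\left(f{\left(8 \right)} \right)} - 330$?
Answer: $-46598$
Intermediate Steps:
$f{\left(c \right)} = \frac{1}{-1 + c}$
$H = -321$ ($H = \frac{63}{-1 + 8} - 330 = \frac{63}{7} - 330 = 63 \cdot \frac{1}{7} - 330 = 9 - 330 = -321$)
$H - 46277 = -321 - 46277 = -46598$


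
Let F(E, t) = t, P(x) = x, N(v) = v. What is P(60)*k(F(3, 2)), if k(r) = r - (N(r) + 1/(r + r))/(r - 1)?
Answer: -15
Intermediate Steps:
k(r) = r - (r + 1/(2*r))/(-1 + r) (k(r) = r - (r + 1/(r + r))/(r - 1) = r - (r + 1/(2*r))/(-1 + r))
P(60)*k(F(3, 2)) = 60*((-½ + 2³ - 2*2²)/(2*(-1 + 2))) = 60*((½)*(-½ + 8 - 2*4)/1) = 60*((½)*1*(-½ + 8 - 8)) = 60*((½)*1*(-½)) = 60*(-¼) = -15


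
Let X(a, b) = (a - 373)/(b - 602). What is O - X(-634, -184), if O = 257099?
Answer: 202078807/786 ≈ 2.5710e+5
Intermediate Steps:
X(a, b) = (-373 + a)/(-602 + b)
O - X(-634, -184) = 257099 - (-373 - 634)/(-602 - 184) = 257099 - (-1007)/(-786) = 257099 - (-1)*(-1007)/786 = 257099 - 1*1007/786 = 257099 - 1007/786 = 202078807/786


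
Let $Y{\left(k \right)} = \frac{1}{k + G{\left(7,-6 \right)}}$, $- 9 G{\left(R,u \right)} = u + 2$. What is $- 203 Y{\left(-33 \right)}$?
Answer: $\frac{1827}{293} \approx 6.2355$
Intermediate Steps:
$G{\left(R,u \right)} = - \frac{2}{9} - \frac{u}{9}$ ($G{\left(R,u \right)} = - \frac{u + 2}{9} = - \frac{2 + u}{9} = - \frac{2}{9} - \frac{u}{9}$)
$Y{\left(k \right)} = \frac{1}{\frac{4}{9} + k}$ ($Y{\left(k \right)} = \frac{1}{k - - \frac{4}{9}} = \frac{1}{k + \left(- \frac{2}{9} + \frac{2}{3}\right)} = \frac{1}{k + \frac{4}{9}} = \frac{1}{\frac{4}{9} + k}$)
$- 203 Y{\left(-33 \right)} = - 203 \frac{9}{4 + 9 \left(-33\right)} = - 203 \frac{9}{4 - 297} = - 203 \frac{9}{-293} = - 203 \cdot 9 \left(- \frac{1}{293}\right) = \left(-203\right) \left(- \frac{9}{293}\right) = \frac{1827}{293}$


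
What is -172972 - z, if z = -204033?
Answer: 31061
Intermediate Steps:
-172972 - z = -172972 - 1*(-204033) = -172972 + 204033 = 31061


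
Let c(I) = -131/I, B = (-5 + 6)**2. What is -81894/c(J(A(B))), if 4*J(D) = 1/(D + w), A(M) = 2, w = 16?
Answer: 13649/1572 ≈ 8.6826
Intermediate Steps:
B = 1 (B = 1**2 = 1)
J(D) = 1/(4*(16 + D)) (J(D) = 1/(4*(D + 16)) = 1/(4*(16 + D)))
-81894/c(J(A(B))) = -81894*(-1/(524*(16 + 2))) = -81894/((-131/((1/4)/18))) = -81894/((-131/((1/4)*(1/18)))) = -81894/((-131/1/72)) = -81894/((-131*72)) = -81894/(-9432) = -81894*(-1/9432) = 13649/1572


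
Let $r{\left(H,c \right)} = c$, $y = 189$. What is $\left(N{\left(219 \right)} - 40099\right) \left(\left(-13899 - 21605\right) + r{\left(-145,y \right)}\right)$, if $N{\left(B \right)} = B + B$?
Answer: $1400628215$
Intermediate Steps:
$N{\left(B \right)} = 2 B$
$\left(N{\left(219 \right)} - 40099\right) \left(\left(-13899 - 21605\right) + r{\left(-145,y \right)}\right) = \left(2 \cdot 219 - 40099\right) \left(\left(-13899 - 21605\right) + 189\right) = \left(438 - 40099\right) \left(\left(-13899 - 21605\right) + 189\right) = - 39661 \left(-35504 + 189\right) = \left(-39661\right) \left(-35315\right) = 1400628215$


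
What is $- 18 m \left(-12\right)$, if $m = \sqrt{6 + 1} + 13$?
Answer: $2808 + 216 \sqrt{7} \approx 3379.5$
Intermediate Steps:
$m = 13 + \sqrt{7}$ ($m = \sqrt{7} + 13 = 13 + \sqrt{7} \approx 15.646$)
$- 18 m \left(-12\right) = - 18 \left(13 + \sqrt{7}\right) \left(-12\right) = \left(-234 - 18 \sqrt{7}\right) \left(-12\right) = 2808 + 216 \sqrt{7}$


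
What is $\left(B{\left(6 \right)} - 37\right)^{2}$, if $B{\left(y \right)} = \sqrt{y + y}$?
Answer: $1381 - 148 \sqrt{3} \approx 1124.7$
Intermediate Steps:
$B{\left(y \right)} = \sqrt{2} \sqrt{y}$ ($B{\left(y \right)} = \sqrt{2 y} = \sqrt{2} \sqrt{y}$)
$\left(B{\left(6 \right)} - 37\right)^{2} = \left(\sqrt{2} \sqrt{6} - 37\right)^{2} = \left(2 \sqrt{3} - 37\right)^{2} = \left(-37 + 2 \sqrt{3}\right)^{2}$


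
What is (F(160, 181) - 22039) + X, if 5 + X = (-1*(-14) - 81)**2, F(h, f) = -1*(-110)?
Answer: -17445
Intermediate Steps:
F(h, f) = 110
X = 4484 (X = -5 + (-1*(-14) - 81)**2 = -5 + (14 - 81)**2 = -5 + (-67)**2 = -5 + 4489 = 4484)
(F(160, 181) - 22039) + X = (110 - 22039) + 4484 = -21929 + 4484 = -17445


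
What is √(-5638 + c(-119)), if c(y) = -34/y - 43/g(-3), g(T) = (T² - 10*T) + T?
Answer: I*√9947035/42 ≈ 75.093*I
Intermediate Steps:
g(T) = T² - 9*T
c(y) = -43/36 - 34/y (c(y) = -34/y - 43*(-1/(3*(-9 - 3))) = -34/y - 43/((-3*(-12))) = -34/y - 43/36 = -43/36 - 34/y)
√(-5638 + c(-119)) = √(-5638 + (-43/36 - 34/(-119))) = √(-5638 + (-43/36 - 34*(-1/119))) = √(-5638 + (-43/36 + 2/7)) = √(-5638 - 229/252) = √(-1421005/252) = I*√9947035/42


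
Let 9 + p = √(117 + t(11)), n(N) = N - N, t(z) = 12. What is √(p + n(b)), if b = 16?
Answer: √(-9 + √129) ≈ 1.5355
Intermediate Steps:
n(N) = 0
p = -9 + √129 (p = -9 + √(117 + 12) = -9 + √129 ≈ 2.3578)
√(p + n(b)) = √((-9 + √129) + 0) = √(-9 + √129)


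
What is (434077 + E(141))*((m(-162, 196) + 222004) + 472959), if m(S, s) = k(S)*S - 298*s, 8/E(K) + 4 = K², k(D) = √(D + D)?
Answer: 5492291091970035/19877 - 25159681133892*I/19877 ≈ 2.7631e+11 - 1.2658e+9*I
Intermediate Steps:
k(D) = √2*√D (k(D) = √(2*D) = √2*√D)
E(K) = 8/(-4 + K²)
m(S, s) = -298*s + √2*S^(3/2) (m(S, s) = (√2*√S)*S - 298*s = √2*S^(3/2) - 298*s = -298*s + √2*S^(3/2))
(434077 + E(141))*((m(-162, 196) + 222004) + 472959) = (434077 + 8/(-4 + 141²))*(((-298*196 + √2*(-162)^(3/2)) + 222004) + 472959) = (434077 + 8/(-4 + 19881))*(((-58408 + √2*(-1458*I*√2)) + 222004) + 472959) = (434077 + 8/19877)*(((-58408 - 2916*I) + 222004) + 472959) = (434077 + 8*(1/19877))*((163596 - 2916*I) + 472959) = (434077 + 8/19877)*(636555 - 2916*I) = 8628148537*(636555 - 2916*I)/19877 = 5492291091970035/19877 - 25159681133892*I/19877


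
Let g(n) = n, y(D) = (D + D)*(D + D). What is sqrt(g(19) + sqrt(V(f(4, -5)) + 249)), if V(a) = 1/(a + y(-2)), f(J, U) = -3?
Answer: sqrt(3211 + 13*sqrt(42094))/13 ≈ 5.8976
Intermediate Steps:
y(D) = 4*D**2 (y(D) = (2*D)*(2*D) = 4*D**2)
V(a) = 1/(16 + a) (V(a) = 1/(a + 4*(-2)**2) = 1/(a + 4*4) = 1/(a + 16) = 1/(16 + a))
sqrt(g(19) + sqrt(V(f(4, -5)) + 249)) = sqrt(19 + sqrt(1/(16 - 3) + 249)) = sqrt(19 + sqrt(1/13 + 249)) = sqrt(19 + sqrt(3238/13)) = sqrt(19 + sqrt(42094)/13)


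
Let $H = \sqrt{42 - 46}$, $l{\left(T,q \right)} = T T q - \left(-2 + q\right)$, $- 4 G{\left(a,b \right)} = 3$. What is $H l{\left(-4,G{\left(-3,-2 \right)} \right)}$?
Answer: $- \frac{37 i}{2} \approx - 18.5 i$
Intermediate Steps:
$G{\left(a,b \right)} = - \frac{3}{4}$ ($G{\left(a,b \right)} = \left(- \frac{1}{4}\right) 3 = - \frac{3}{4}$)
$l{\left(T,q \right)} = 2 - q + q T^{2}$ ($l{\left(T,q \right)} = T^{2} q - \left(-2 + q\right) = q T^{2} - \left(-2 + q\right) = 2 - q + q T^{2}$)
$H = 2 i$ ($H = \sqrt{-4} = 2 i \approx 2.0 i$)
$H l{\left(-4,G{\left(-3,-2 \right)} \right)} = 2 i \left(2 - - \frac{3}{4} - \frac{3 \left(-4\right)^{2}}{4}\right) = 2 i \left(2 + \frac{3}{4} - 12\right) = 2 i \left(- \frac{37}{4}\right) = - \frac{37 i}{2}$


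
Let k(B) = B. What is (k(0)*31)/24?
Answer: 0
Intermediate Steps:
(k(0)*31)/24 = (0*31)/24 = 0*(1/24) = 0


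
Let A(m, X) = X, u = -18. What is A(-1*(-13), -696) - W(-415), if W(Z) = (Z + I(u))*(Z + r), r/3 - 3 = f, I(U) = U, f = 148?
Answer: 15758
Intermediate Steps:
r = 453 (r = 9 + 3*148 = 9 + 444 = 453)
W(Z) = (-18 + Z)*(453 + Z) (W(Z) = (Z - 18)*(Z + 453) = (-18 + Z)*(453 + Z))
A(-1*(-13), -696) - W(-415) = -696 - (-8154 + (-415)² + 435*(-415)) = -696 - (-8154 + 172225 - 180525) = -696 - 1*(-16454) = -696 + 16454 = 15758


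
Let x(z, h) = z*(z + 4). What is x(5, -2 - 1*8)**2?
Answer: 2025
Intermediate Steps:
x(z, h) = z*(4 + z)
x(5, -2 - 1*8)**2 = (5*(4 + 5))**2 = (5*9)**2 = 45**2 = 2025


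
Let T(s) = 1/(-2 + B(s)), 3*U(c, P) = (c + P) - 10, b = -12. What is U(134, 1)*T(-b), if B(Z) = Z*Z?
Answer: 125/426 ≈ 0.29343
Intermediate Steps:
B(Z) = Z²
U(c, P) = -10/3 + P/3 + c/3 (U(c, P) = ((c + P) - 10)/3 = ((P + c) - 10)/3 = (-10 + P + c)/3 = -10/3 + P/3 + c/3)
T(s) = 1/(-2 + s²)
U(134, 1)*T(-b) = (-10/3 + (⅓)*1 + (⅓)*134)/(-2 + (-1*(-12))²) = (-10/3 + ⅓ + 134/3)/(-2 + 12²) = 125/(3*(-2 + 144)) = (125/3)/142 = (125/3)*(1/142) = 125/426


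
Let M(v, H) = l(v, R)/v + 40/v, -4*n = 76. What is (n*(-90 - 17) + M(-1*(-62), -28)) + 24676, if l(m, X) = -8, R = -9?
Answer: 827995/31 ≈ 26710.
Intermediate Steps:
n = -19 (n = -1/4*76 = -19)
M(v, H) = 32/v (M(v, H) = -8/v + 40/v = 32/v)
(n*(-90 - 17) + M(-1*(-62), -28)) + 24676 = (-19*(-90 - 17) + 32/((-1*(-62)))) + 24676 = (-19*(-107) + 32/62) + 24676 = (2033 + 32*(1/62)) + 24676 = (2033 + 16/31) + 24676 = 63039/31 + 24676 = 827995/31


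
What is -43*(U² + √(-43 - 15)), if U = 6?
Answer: -1548 - 43*I*√58 ≈ -1548.0 - 327.48*I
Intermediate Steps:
-43*(U² + √(-43 - 15)) = -43*(6² + √(-43 - 15)) = -43*(36 + √(-58)) = -43*(36 + I*√58) = -1548 - 43*I*√58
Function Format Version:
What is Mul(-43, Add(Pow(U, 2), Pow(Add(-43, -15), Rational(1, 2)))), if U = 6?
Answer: Add(-1548, Mul(-43, I, Pow(58, Rational(1, 2)))) ≈ Add(-1548.0, Mul(-327.48, I))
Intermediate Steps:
Mul(-43, Add(Pow(U, 2), Pow(Add(-43, -15), Rational(1, 2)))) = Mul(-43, Add(Pow(6, 2), Pow(Add(-43, -15), Rational(1, 2)))) = Mul(-43, Add(36, Pow(-58, Rational(1, 2)))) = Mul(-43, Add(36, Mul(I, Pow(58, Rational(1, 2))))) = Add(-1548, Mul(-43, I, Pow(58, Rational(1, 2))))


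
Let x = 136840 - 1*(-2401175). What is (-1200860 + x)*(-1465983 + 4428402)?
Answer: 3961213377945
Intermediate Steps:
x = 2538015 (x = 136840 + 2401175 = 2538015)
(-1200860 + x)*(-1465983 + 4428402) = (-1200860 + 2538015)*(-1465983 + 4428402) = 1337155*2962419 = 3961213377945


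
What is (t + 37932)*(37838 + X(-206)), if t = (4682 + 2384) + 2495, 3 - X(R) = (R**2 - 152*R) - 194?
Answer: -1696117509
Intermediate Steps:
X(R) = 197 - R**2 + 152*R (X(R) = 3 - ((R**2 - 152*R) - 194) = 3 - (-194 + R**2 - 152*R) = 3 + (194 - R**2 + 152*R) = 197 - R**2 + 152*R)
t = 9561 (t = 7066 + 2495 = 9561)
(t + 37932)*(37838 + X(-206)) = (9561 + 37932)*(37838 + (197 - 1*(-206)**2 + 152*(-206))) = 47493*(37838 + (197 - 1*42436 - 31312)) = 47493*(37838 + (197 - 42436 - 31312)) = 47493*(37838 - 73551) = 47493*(-35713) = -1696117509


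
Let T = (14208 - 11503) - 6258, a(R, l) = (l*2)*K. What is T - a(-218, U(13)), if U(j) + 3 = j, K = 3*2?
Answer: -3673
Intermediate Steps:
K = 6
U(j) = -3 + j
a(R, l) = 12*l (a(R, l) = (l*2)*6 = (2*l)*6 = 12*l)
T = -3553 (T = 2705 - 6258 = -3553)
T - a(-218, U(13)) = -3553 - 12*(-3 + 13) = -3553 - 12*10 = -3553 - 1*120 = -3553 - 120 = -3673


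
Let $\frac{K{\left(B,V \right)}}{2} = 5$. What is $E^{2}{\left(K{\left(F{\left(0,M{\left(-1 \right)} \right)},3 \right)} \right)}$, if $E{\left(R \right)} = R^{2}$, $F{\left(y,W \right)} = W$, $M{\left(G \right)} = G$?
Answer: $10000$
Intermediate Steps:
$K{\left(B,V \right)} = 10$ ($K{\left(B,V \right)} = 2 \cdot 5 = 10$)
$E^{2}{\left(K{\left(F{\left(0,M{\left(-1 \right)} \right)},3 \right)} \right)} = \left(10^{2}\right)^{2} = 100^{2} = 10000$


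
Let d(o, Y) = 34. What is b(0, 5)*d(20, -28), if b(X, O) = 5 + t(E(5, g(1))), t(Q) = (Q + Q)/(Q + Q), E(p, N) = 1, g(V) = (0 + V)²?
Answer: 204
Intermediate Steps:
g(V) = V²
t(Q) = 1 (t(Q) = (2*Q)/((2*Q)) = (2*Q)*(1/(2*Q)) = 1)
b(X, O) = 6 (b(X, O) = 5 + 1 = 6)
b(0, 5)*d(20, -28) = 6*34 = 204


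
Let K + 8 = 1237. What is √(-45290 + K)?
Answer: I*√44061 ≈ 209.91*I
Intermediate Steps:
K = 1229 (K = -8 + 1237 = 1229)
√(-45290 + K) = √(-45290 + 1229) = √(-44061) = I*√44061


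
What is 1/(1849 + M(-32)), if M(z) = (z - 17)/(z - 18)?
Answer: 50/92499 ≈ 0.00054055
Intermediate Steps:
M(z) = (-17 + z)/(-18 + z)
1/(1849 + M(-32)) = 1/(1849 + (-17 - 32)/(-18 - 32)) = 1/(1849 - 49/(-50)) = 1/(1849 - 1/50*(-49)) = 1/(1849 + 49/50) = 1/(92499/50) = 50/92499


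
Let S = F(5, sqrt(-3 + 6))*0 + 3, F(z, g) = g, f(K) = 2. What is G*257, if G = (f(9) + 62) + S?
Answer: 17219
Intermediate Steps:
S = 3 (S = sqrt(-3 + 6)*0 + 3 = sqrt(3)*0 + 3 = 0 + 3 = 3)
G = 67 (G = (2 + 62) + 3 = 64 + 3 = 67)
G*257 = 67*257 = 17219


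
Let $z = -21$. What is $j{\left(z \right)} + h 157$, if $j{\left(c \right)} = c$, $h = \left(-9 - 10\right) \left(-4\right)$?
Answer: $11911$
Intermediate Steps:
$h = 76$ ($h = \left(-19\right) \left(-4\right) = 76$)
$j{\left(z \right)} + h 157 = -21 + 76 \cdot 157 = -21 + 11932 = 11911$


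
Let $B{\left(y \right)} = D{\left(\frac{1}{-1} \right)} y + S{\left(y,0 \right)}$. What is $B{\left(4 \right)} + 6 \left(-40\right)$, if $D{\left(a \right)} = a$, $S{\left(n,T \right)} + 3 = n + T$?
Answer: $-243$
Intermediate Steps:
$S{\left(n,T \right)} = -3 + T + n$ ($S{\left(n,T \right)} = -3 + \left(n + T\right) = -3 + \left(T + n\right) = -3 + T + n$)
$B{\left(y \right)} = -3$ ($B{\left(y \right)} = \frac{y}{-1} + \left(-3 + 0 + y\right) = - y + \left(-3 + y\right) = -3$)
$B{\left(4 \right)} + 6 \left(-40\right) = -3 + 6 \left(-40\right) = -3 - 240 = -243$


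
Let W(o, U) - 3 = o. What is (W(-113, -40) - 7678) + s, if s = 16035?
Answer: 8247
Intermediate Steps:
W(o, U) = 3 + o
(W(-113, -40) - 7678) + s = ((3 - 113) - 7678) + 16035 = (-110 - 7678) + 16035 = -7788 + 16035 = 8247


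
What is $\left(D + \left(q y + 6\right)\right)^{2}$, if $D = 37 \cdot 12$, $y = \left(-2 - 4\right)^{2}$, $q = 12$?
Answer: $777924$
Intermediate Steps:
$y = 36$ ($y = \left(-6\right)^{2} = 36$)
$D = 444$
$\left(D + \left(q y + 6\right)\right)^{2} = \left(444 + \left(12 \cdot 36 + 6\right)\right)^{2} = \left(444 + \left(432 + 6\right)\right)^{2} = \left(444 + 438\right)^{2} = 882^{2} = 777924$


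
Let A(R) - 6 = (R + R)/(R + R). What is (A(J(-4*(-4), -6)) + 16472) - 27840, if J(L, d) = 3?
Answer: -11361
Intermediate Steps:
A(R) = 7 (A(R) = 6 + (R + R)/(R + R) = 6 + (2*R)/((2*R)) = 6 + (2*R)*(1/(2*R)) = 6 + 1 = 7)
(A(J(-4*(-4), -6)) + 16472) - 27840 = (7 + 16472) - 27840 = 16479 - 27840 = -11361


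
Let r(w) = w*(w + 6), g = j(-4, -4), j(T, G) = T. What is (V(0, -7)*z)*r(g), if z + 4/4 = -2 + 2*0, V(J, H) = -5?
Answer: -120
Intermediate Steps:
g = -4
r(w) = w*(6 + w)
z = -3 (z = -1 + (-2 + 2*0) = -1 + (-2 + 0) = -1 - 2 = -3)
(V(0, -7)*z)*r(g) = (-5*(-3))*(-4*(6 - 4)) = 15*(-4*2) = 15*(-8) = -120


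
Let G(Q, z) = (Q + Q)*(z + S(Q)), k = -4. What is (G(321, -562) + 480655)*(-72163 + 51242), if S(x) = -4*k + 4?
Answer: -2776028411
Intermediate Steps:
S(x) = 20 (S(x) = -4*(-4) + 4 = 16 + 4 = 20)
G(Q, z) = 2*Q*(20 + z) (G(Q, z) = (Q + Q)*(z + 20) = (2*Q)*(20 + z) = 2*Q*(20 + z))
(G(321, -562) + 480655)*(-72163 + 51242) = (2*321*(20 - 562) + 480655)*(-72163 + 51242) = (2*321*(-542) + 480655)*(-20921) = (-347964 + 480655)*(-20921) = 132691*(-20921) = -2776028411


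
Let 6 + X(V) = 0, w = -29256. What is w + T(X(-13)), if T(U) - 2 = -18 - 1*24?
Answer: -29296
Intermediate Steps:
X(V) = -6 (X(V) = -6 + 0 = -6)
T(U) = -40 (T(U) = 2 + (-18 - 1*24) = 2 + (-18 - 24) = 2 - 42 = -40)
w + T(X(-13)) = -29256 - 40 = -29296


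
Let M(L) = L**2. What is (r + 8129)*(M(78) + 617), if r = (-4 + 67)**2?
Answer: 81068698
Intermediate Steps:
r = 3969 (r = 63**2 = 3969)
(r + 8129)*(M(78) + 617) = (3969 + 8129)*(78**2 + 617) = 12098*(6084 + 617) = 12098*6701 = 81068698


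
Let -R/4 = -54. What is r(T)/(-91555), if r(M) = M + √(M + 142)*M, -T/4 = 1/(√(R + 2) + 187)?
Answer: 4/(17120785 + 91555*√218) + 4*√(26550 + 142*√218)/(91555*(187 + √218)^(3/2)) ≈ 2.7967e-6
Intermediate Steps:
R = 216 (R = -4*(-54) = 216)
T = -4/(187 + √218) (T = -4/(√(216 + 2) + 187) = -4/(√218 + 187) = -4/(187 + √218) ≈ -0.019825)
r(M) = M + M*√(142 + M) (r(M) = M + √(142 + M)*M = M + M*√(142 + M))
r(T)/(-91555) = ((-748/34751 + 4*√218/34751)*(1 + √(142 + (-748/34751 + 4*√218/34751))))/(-91555) = ((-748/34751 + 4*√218/34751)*(1 + √(4933894/34751 + 4*√218/34751)))*(-1/91555) = ((1 + √(4933894/34751 + 4*√218/34751))*(-748/34751 + 4*√218/34751))*(-1/91555) = -(1 + √(4933894/34751 + 4*√218/34751))*(-748/34751 + 4*√218/34751)/91555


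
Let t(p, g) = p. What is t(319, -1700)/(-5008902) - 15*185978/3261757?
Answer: -13974224142823/16337821160814 ≈ -0.85533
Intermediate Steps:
t(319, -1700)/(-5008902) - 15*185978/3261757 = 319/(-5008902) - 15*185978/3261757 = 319*(-1/5008902) - 2789670*1/3261757 = -319/5008902 - 2789670/3261757 = -13974224142823/16337821160814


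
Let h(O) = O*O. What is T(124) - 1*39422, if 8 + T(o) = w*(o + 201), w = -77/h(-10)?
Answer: -158721/4 ≈ -39680.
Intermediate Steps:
h(O) = O²
w = -77/100 (w = -77/((-10)²) = -77/100 ≈ -0.77000)
T(o) = -16277/100 - 77*o/100 (T(o) = -8 - 77*(o + 201)/100 = -8 - 77*(201 + o)/100 = -8 + (-15477/100 - 77*o/100) = -16277/100 - 77*o/100)
T(124) - 1*39422 = (-16277/100 - 77/100*124) - 1*39422 = (-16277/100 - 2387/25) - 39422 = -1033/4 - 39422 = -158721/4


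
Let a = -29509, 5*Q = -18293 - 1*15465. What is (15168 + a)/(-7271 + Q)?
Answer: 71705/70113 ≈ 1.0227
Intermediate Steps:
Q = -33758/5 (Q = (-18293 - 1*15465)/5 = (-18293 - 15465)/5 = (⅕)*(-33758) = -33758/5 ≈ -6751.6)
(15168 + a)/(-7271 + Q) = (15168 - 29509)/(-7271 - 33758/5) = -14341/(-70113/5) = -14341*(-5/70113) = 71705/70113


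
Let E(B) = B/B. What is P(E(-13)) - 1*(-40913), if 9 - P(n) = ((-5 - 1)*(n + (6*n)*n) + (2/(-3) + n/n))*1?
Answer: 122891/3 ≈ 40964.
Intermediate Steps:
E(B) = 1
P(n) = 26/3 + 6*n + 36*n² (P(n) = 9 - ((-5 - 1)*(n + (6*n)*n) + (2/(-3) + n/n)) = 9 - (-6*(n + 6*n²) + (2*(-⅓) + 1)) = 9 - ((-36*n² - 6*n) + (-⅔ + 1)) = 9 - ((-36*n² - 6*n) + ⅓) = 9 - (⅓ - 36*n² - 6*n) = 9 + (-⅓ + 6*n + 36*n²) = 26/3 + 6*n + 36*n²)
P(E(-13)) - 1*(-40913) = (26/3 + 6*1 + 36*1²) - 1*(-40913) = (26/3 + 6 + 36*1) + 40913 = (26/3 + 6 + 36) + 40913 = 152/3 + 40913 = 122891/3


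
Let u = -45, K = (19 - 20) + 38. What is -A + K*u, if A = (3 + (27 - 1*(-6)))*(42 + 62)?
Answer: -5409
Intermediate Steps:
K = 37 (K = -1 + 38 = 37)
A = 3744 (A = (3 + (27 + 6))*104 = (3 + 33)*104 = 36*104 = 3744)
-A + K*u = -1*3744 + 37*(-45) = -3744 - 1665 = -5409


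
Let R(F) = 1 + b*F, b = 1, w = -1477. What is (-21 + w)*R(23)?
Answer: -35952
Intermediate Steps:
R(F) = 1 + F (R(F) = 1 + 1*F = 1 + F)
(-21 + w)*R(23) = (-21 - 1477)*(1 + 23) = -1498*24 = -35952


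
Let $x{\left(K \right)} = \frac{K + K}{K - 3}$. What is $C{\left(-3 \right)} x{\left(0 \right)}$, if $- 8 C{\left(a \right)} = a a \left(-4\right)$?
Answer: $0$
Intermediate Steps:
$C{\left(a \right)} = \frac{a^{2}}{2}$ ($C{\left(a \right)} = - \frac{a a \left(-4\right)}{8} = - \frac{a^{2} \left(-4\right)}{8} = - \frac{\left(-4\right) a^{2}}{8} = \frac{a^{2}}{2}$)
$x{\left(K \right)} = \frac{2 K}{-3 + K}$
$C{\left(-3 \right)} x{\left(0 \right)} = \frac{\left(-3\right)^{2}}{2} \cdot 2 \cdot 0 \frac{1}{-3 + 0} = \frac{1}{2} \cdot 9 \cdot 2 \cdot 0 \frac{1}{-3} = \frac{9 \cdot 2 \cdot 0 \left(- \frac{1}{3}\right)}{2} = \frac{9}{2} \cdot 0 = 0$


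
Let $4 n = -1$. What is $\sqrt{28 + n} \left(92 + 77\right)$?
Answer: $\frac{169 \sqrt{111}}{2} \approx 890.26$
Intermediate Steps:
$n = - \frac{1}{4}$ ($n = \frac{1}{4} \left(-1\right) = - \frac{1}{4} \approx -0.25$)
$\sqrt{28 + n} \left(92 + 77\right) = \sqrt{28 - \frac{1}{4}} \left(92 + 77\right) = \sqrt{\frac{111}{4}} \cdot 169 = \frac{\sqrt{111}}{2} \cdot 169 = \frac{169 \sqrt{111}}{2}$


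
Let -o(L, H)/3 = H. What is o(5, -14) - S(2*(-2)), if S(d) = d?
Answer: 46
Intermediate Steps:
o(L, H) = -3*H
o(5, -14) - S(2*(-2)) = -3*(-14) - 2*(-2) = 42 - 1*(-4) = 42 + 4 = 46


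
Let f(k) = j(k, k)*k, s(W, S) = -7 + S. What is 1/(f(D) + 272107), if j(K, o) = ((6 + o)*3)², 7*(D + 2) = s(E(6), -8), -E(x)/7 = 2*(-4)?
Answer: 343/93288592 ≈ 3.6768e-6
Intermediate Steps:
E(x) = 56 (E(x) = -14*(-4) = -7*(-8) = 56)
D = -29/7 (D = -2 + (-7 - 8)/7 = -2 + (⅐)*(-15) = -2 - 15/7 = -29/7 ≈ -4.1429)
j(K, o) = (18 + 3*o)²
f(k) = 9*k*(6 + k)² (f(k) = (9*(6 + k)²)*k = 9*k*(6 + k)²)
1/(f(D) + 272107) = 1/(9*(-29/7)*(6 - 29/7)² + 272107) = 1/(9*(-29/7)*(13/7)² + 272107) = 1/(9*(-29/7)*(169/49) + 272107) = 1/(-44109/343 + 272107) = 1/(93288592/343) = 343/93288592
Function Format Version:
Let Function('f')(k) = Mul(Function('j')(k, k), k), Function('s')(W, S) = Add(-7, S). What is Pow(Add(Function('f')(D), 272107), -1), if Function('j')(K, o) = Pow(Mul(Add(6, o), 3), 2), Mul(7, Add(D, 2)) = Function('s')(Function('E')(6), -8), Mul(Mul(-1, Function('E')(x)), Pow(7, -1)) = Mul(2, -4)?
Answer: Rational(343, 93288592) ≈ 3.6768e-6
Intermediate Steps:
Function('E')(x) = 56 (Function('E')(x) = Mul(-7, Mul(2, -4)) = Mul(-7, -8) = 56)
D = Rational(-29, 7) (D = Add(-2, Mul(Rational(1, 7), Add(-7, -8))) = Add(-2, Mul(Rational(1, 7), -15)) = Add(-2, Rational(-15, 7)) = Rational(-29, 7) ≈ -4.1429)
Function('j')(K, o) = Pow(Add(18, Mul(3, o)), 2)
Function('f')(k) = Mul(9, k, Pow(Add(6, k), 2)) (Function('f')(k) = Mul(Mul(9, Pow(Add(6, k), 2)), k) = Mul(9, k, Pow(Add(6, k), 2)))
Pow(Add(Function('f')(D), 272107), -1) = Pow(Add(Mul(9, Rational(-29, 7), Pow(Add(6, Rational(-29, 7)), 2)), 272107), -1) = Pow(Add(Mul(9, Rational(-29, 7), Pow(Rational(13, 7), 2)), 272107), -1) = Pow(Add(Mul(9, Rational(-29, 7), Rational(169, 49)), 272107), -1) = Pow(Add(Rational(-44109, 343), 272107), -1) = Pow(Rational(93288592, 343), -1) = Rational(343, 93288592)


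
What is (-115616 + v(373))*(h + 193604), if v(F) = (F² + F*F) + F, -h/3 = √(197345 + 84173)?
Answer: 31560356060 - 489045*√281518 ≈ 3.1301e+10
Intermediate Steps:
h = -3*√281518 (h = -3*√(197345 + 84173) = -3*√281518 ≈ -1591.7)
v(F) = F + 2*F² (v(F) = (F² + F²) + F = 2*F² + F = F + 2*F²)
(-115616 + v(373))*(h + 193604) = (-115616 + 373*(1 + 2*373))*(-3*√281518 + 193604) = (-115616 + 373*(1 + 746))*(193604 - 3*√281518) = (-115616 + 373*747)*(193604 - 3*√281518) = (-115616 + 278631)*(193604 - 3*√281518) = 163015*(193604 - 3*√281518) = 31560356060 - 489045*√281518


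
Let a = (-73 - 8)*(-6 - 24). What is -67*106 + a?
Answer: -4672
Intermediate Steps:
a = 2430 (a = -81*(-30) = 2430)
-67*106 + a = -67*106 + 2430 = -7102 + 2430 = -4672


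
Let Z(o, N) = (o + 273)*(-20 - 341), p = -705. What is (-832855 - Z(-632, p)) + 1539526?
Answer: 577072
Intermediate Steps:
Z(o, N) = -98553 - 361*o (Z(o, N) = (273 + o)*(-361) = -98553 - 361*o)
(-832855 - Z(-632, p)) + 1539526 = (-832855 - (-98553 - 361*(-632))) + 1539526 = (-832855 - (-98553 + 228152)) + 1539526 = (-832855 - 1*129599) + 1539526 = (-832855 - 129599) + 1539526 = -962454 + 1539526 = 577072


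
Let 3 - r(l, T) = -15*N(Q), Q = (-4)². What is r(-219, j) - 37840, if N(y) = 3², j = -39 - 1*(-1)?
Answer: -37702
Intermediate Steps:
j = -38 (j = -39 + 1 = -38)
Q = 16
N(y) = 9
r(l, T) = 138 (r(l, T) = 3 - (-15)*9 = 3 - 1*(-135) = 3 + 135 = 138)
r(-219, j) - 37840 = 138 - 37840 = -37702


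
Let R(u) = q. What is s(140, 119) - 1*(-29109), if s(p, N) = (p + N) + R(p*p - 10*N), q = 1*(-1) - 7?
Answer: 29360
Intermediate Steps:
q = -8 (q = -1 - 7 = -8)
R(u) = -8
s(p, N) = -8 + N + p (s(p, N) = (p + N) - 8 = (N + p) - 8 = -8 + N + p)
s(140, 119) - 1*(-29109) = (-8 + 119 + 140) - 1*(-29109) = 251 + 29109 = 29360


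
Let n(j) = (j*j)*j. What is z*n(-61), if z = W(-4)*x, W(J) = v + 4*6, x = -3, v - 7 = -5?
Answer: 17704518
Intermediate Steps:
v = 2 (v = 7 - 5 = 2)
W(J) = 26 (W(J) = 2 + 4*6 = 2 + 24 = 26)
n(j) = j³ (n(j) = j²*j = j³)
z = -78 (z = 26*(-3) = -78)
z*n(-61) = -78*(-61)³ = -78*(-226981) = 17704518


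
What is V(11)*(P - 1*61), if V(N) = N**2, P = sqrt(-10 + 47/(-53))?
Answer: -7381 + 121*I*sqrt(30581)/53 ≈ -7381.0 + 399.24*I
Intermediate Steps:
P = I*sqrt(30581)/53 (P = sqrt(-10 + 47*(-1/53)) = sqrt(-10 - 47/53) = sqrt(-577/53) = I*sqrt(30581)/53 ≈ 3.2995*I)
V(11)*(P - 1*61) = 11**2*(I*sqrt(30581)/53 - 1*61) = 121*(I*sqrt(30581)/53 - 61) = 121*(-61 + I*sqrt(30581)/53) = -7381 + 121*I*sqrt(30581)/53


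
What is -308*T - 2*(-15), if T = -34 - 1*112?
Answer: 44998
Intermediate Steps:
T = -146 (T = -34 - 112 = -146)
-308*T - 2*(-15) = -308*(-146) - 2*(-15) = 44968 + 30 = 44998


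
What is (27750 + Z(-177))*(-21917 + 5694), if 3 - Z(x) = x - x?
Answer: -450236919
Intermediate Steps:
Z(x) = 3 (Z(x) = 3 - (x - x) = 3 - 1*0 = 3 + 0 = 3)
(27750 + Z(-177))*(-21917 + 5694) = (27750 + 3)*(-21917 + 5694) = 27753*(-16223) = -450236919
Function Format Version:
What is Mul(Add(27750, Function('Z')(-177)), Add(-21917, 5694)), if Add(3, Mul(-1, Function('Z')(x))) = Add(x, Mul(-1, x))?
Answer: -450236919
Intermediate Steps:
Function('Z')(x) = 3 (Function('Z')(x) = Add(3, Mul(-1, Add(x, Mul(-1, x)))) = Add(3, Mul(-1, 0)) = Add(3, 0) = 3)
Mul(Add(27750, Function('Z')(-177)), Add(-21917, 5694)) = Mul(Add(27750, 3), Add(-21917, 5694)) = Mul(27753, -16223) = -450236919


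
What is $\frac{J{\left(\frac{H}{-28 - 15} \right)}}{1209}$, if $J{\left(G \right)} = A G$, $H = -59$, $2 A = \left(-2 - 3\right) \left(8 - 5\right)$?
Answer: $- \frac{295}{34658} \approx -0.0085117$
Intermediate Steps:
$A = - \frac{15}{2}$ ($A = \frac{\left(-2 - 3\right) \left(8 - 5\right)}{2} = \frac{\left(-5\right) 3}{2} = \frac{1}{2} \left(-15\right) = - \frac{15}{2} \approx -7.5$)
$J{\left(G \right)} = - \frac{15 G}{2}$
$\frac{J{\left(\frac{H}{-28 - 15} \right)}}{1209} = \frac{\left(- \frac{15}{2}\right) \left(- \frac{59}{-28 - 15}\right)}{1209} = - \frac{15 \left(- \frac{59}{-43}\right)}{2} \cdot \frac{1}{1209} = - \frac{15 \left(\left(-59\right) \left(- \frac{1}{43}\right)\right)}{2} \cdot \frac{1}{1209} = \left(- \frac{15}{2}\right) \frac{59}{43} \cdot \frac{1}{1209} = \left(- \frac{885}{86}\right) \frac{1}{1209} = - \frac{295}{34658}$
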